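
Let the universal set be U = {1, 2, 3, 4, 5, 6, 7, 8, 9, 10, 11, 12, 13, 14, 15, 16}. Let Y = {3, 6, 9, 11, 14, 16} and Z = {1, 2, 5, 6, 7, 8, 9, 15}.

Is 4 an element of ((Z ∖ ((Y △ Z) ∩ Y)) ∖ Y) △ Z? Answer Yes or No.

No

4 ∉ Y and 4 ∉ Z, so 4 ∉ Y △ Z
4 ∉ (Y △ Z) and 4 ∉ Y, so 4 ∉ (Y △ Z) ∩ Y
4 ∉ Z and 4 ∉ ((Y △ Z) ∩ Y), so 4 ∉ Z ∖ ((Y △ Z) ∩ Y)
4 ∉ (Z ∖ ((Y △ Z) ∩ Y)) and 4 ∉ Y, so 4 ∉ (Z ∖ ((Y △ Z) ∩ Y)) ∖ Y
4 ∉ ((Z ∖ ((Y △ Z) ∩ Y)) ∖ Y) and 4 ∉ Z, so 4 ∉ ((Z ∖ ((Y △ Z) ∩ Y)) ∖ Y) △ Z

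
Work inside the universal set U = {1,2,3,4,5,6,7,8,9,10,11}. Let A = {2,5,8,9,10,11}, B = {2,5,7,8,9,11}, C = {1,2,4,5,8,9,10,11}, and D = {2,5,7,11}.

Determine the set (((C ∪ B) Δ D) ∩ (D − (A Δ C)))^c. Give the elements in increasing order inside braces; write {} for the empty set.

{1,2,3,4,5,6,7,8,9,10,11}

C ∪ B = {1,2,4,5,7,8,9,10,11}
(C ∪ B) Δ D = {1,4,8,9,10}
A Δ C = {1,4}
D − (A Δ C) = {2,5,7,11}
((C ∪ B) Δ D) ∩ (D − (A Δ C)) = {}
(((C ∪ B) Δ D) ∩ (D − (A Δ C)))^c = {1,2,3,4,5,6,7,8,9,10,11}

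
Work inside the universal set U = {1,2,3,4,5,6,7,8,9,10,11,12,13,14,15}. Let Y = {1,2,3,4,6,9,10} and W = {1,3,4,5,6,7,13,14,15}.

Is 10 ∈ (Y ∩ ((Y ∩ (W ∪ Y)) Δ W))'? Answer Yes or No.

No

10 ∉ W and 10 ∈ Y, so 10 ∈ W ∪ Y
10 ∈ Y and 10 ∈ (W ∪ Y), so 10 ∈ Y ∩ (W ∪ Y)
10 ∈ (Y ∩ (W ∪ Y)) and 10 ∉ W, so 10 ∈ (Y ∩ (W ∪ Y)) Δ W
10 ∈ Y and 10 ∈ ((Y ∩ (W ∪ Y)) Δ W), so 10 ∈ Y ∩ ((Y ∩ (W ∪ Y)) Δ W)
10 ∉ (Y ∩ ((Y ∩ (W ∪ Y)) Δ W))' since 10 ∈ (Y ∩ ((Y ∩ (W ∪ Y)) Δ W))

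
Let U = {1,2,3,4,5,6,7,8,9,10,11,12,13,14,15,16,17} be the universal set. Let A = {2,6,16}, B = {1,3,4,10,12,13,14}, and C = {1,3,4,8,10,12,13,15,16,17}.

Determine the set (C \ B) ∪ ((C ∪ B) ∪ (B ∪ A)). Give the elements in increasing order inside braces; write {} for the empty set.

C \ B = {8,15,16,17}
C ∪ B = {1,3,4,8,10,12,13,14,15,16,17}
B ∪ A = {1,2,3,4,6,10,12,13,14,16}
(C ∪ B) ∪ (B ∪ A) = {1,2,3,4,6,8,10,12,13,14,15,16,17}
(C \ B) ∪ ((C ∪ B) ∪ (B ∪ A)) = {1,2,3,4,6,8,10,12,13,14,15,16,17}

{1,2,3,4,6,8,10,12,13,14,15,16,17}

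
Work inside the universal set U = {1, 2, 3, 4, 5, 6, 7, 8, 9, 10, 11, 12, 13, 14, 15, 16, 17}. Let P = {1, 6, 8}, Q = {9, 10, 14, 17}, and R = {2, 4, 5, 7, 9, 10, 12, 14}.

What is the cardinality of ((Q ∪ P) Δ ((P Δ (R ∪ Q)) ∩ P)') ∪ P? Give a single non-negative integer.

13

Q ∪ P = {1, 6, 8, 9, 10, 14, 17}
R ∪ Q = {2, 4, 5, 7, 9, 10, 12, 14, 17}
P Δ (R ∪ Q) = {1, 2, 4, 5, 6, 7, 8, 9, 10, 12, 14, 17}
(P Δ (R ∪ Q)) ∩ P = {1, 6, 8}
((P Δ (R ∪ Q)) ∩ P)' = {2, 3, 4, 5, 7, 9, 10, 11, 12, 13, 14, 15, 16, 17}
(Q ∪ P) Δ ((P Δ (R ∪ Q)) ∩ P)' = {1, 2, 3, 4, 5, 6, 7, 8, 11, 12, 13, 15, 16}
((Q ∪ P) Δ ((P Δ (R ∪ Q)) ∩ P)') ∪ P = {1, 2, 3, 4, 5, 6, 7, 8, 11, 12, 13, 15, 16}
|((Q ∪ P) Δ ((P Δ (R ∪ Q)) ∩ P)') ∪ P| = 13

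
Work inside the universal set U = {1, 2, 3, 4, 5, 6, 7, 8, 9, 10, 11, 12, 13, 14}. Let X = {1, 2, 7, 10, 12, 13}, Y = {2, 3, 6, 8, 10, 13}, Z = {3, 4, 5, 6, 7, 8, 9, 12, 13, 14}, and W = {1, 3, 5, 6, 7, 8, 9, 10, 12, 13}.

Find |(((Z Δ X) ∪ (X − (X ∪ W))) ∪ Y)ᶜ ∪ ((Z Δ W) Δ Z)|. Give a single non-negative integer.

11

Z Δ X = {1, 2, 3, 4, 5, 6, 8, 9, 10, 14}
X ∪ W = {1, 2, 3, 5, 6, 7, 8, 9, 10, 12, 13}
X − (X ∪ W) = {}
(Z Δ X) ∪ (X − (X ∪ W)) = {1, 2, 3, 4, 5, 6, 8, 9, 10, 14}
((Z Δ X) ∪ (X − (X ∪ W))) ∪ Y = {1, 2, 3, 4, 5, 6, 8, 9, 10, 13, 14}
(((Z Δ X) ∪ (X − (X ∪ W))) ∪ Y)ᶜ = {7, 11, 12}
Z Δ W = {1, 4, 10, 14}
(Z Δ W) Δ Z = {1, 3, 5, 6, 7, 8, 9, 10, 12, 13}
(((Z Δ X) ∪ (X − (X ∪ W))) ∪ Y)ᶜ ∪ ((Z Δ W) Δ Z) = {1, 3, 5, 6, 7, 8, 9, 10, 11, 12, 13}
|(((Z Δ X) ∪ (X − (X ∪ W))) ∪ Y)ᶜ ∪ ((Z Δ W) Δ Z)| = 11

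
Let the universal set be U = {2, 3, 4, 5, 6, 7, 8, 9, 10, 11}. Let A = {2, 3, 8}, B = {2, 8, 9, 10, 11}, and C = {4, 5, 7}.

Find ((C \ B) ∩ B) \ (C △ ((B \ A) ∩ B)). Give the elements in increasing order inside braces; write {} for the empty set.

{}

C \ B = {4, 5, 7}
(C \ B) ∩ B = {}
B \ A = {9, 10, 11}
(B \ A) ∩ B = {9, 10, 11}
C △ ((B \ A) ∩ B) = {4, 5, 7, 9, 10, 11}
((C \ B) ∩ B) \ (C △ ((B \ A) ∩ B)) = {}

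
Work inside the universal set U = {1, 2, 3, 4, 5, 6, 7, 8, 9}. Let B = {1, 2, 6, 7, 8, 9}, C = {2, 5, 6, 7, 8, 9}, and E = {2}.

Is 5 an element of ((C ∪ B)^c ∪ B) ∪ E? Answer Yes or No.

5 ∈ C and 5 ∉ B, so 5 ∈ C ∪ B
5 ∉ (C ∪ B)^c since 5 ∈ (C ∪ B)
5 ∉ (C ∪ B)^c and 5 ∉ B, so 5 ∉ (C ∪ B)^c ∪ B
5 ∉ ((C ∪ B)^c ∪ B) and 5 ∉ E, so 5 ∉ ((C ∪ B)^c ∪ B) ∪ E

No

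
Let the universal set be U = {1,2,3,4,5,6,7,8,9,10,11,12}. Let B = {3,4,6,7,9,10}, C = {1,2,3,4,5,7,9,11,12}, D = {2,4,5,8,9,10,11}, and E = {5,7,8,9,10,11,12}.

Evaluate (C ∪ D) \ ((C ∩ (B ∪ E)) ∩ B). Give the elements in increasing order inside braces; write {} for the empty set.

{1,2,5,8,10,11,12}

C ∪ D = {1,2,3,4,5,7,8,9,10,11,12}
B ∪ E = {3,4,5,6,7,8,9,10,11,12}
C ∩ (B ∪ E) = {3,4,5,7,9,11,12}
(C ∩ (B ∪ E)) ∩ B = {3,4,7,9}
(C ∪ D) \ ((C ∩ (B ∪ E)) ∩ B) = {1,2,5,8,10,11,12}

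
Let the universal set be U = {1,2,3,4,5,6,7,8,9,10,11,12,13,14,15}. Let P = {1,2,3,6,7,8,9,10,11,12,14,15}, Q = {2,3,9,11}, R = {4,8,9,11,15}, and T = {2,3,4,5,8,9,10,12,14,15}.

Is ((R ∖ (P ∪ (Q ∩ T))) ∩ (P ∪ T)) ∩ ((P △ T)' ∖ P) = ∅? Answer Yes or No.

Q ∩ T = {2,3,9}
P ∪ (Q ∩ T) = {1,2,3,6,7,8,9,10,11,12,14,15}
R ∖ (P ∪ (Q ∩ T)) = {4}
P ∪ T = {1,2,3,4,5,6,7,8,9,10,11,12,14,15}
(R ∖ (P ∪ (Q ∩ T))) ∩ (P ∪ T) = {4}
P △ T = {1,4,5,6,7,11}
(P △ T)' = {2,3,8,9,10,12,13,14,15}
(P △ T)' ∖ P = {13}
{4} and {13} share no elements.

Yes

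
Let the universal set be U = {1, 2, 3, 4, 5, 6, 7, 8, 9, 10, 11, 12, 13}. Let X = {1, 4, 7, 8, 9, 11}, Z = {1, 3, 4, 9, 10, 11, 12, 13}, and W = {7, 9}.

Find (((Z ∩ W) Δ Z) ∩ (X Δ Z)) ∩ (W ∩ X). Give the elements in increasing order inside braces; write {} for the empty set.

Z ∩ W = {9}
(Z ∩ W) Δ Z = {1, 3, 4, 10, 11, 12, 13}
X Δ Z = {3, 7, 8, 10, 12, 13}
((Z ∩ W) Δ Z) ∩ (X Δ Z) = {3, 10, 12, 13}
W ∩ X = {7, 9}
(((Z ∩ W) Δ Z) ∩ (X Δ Z)) ∩ (W ∩ X) = {}

{}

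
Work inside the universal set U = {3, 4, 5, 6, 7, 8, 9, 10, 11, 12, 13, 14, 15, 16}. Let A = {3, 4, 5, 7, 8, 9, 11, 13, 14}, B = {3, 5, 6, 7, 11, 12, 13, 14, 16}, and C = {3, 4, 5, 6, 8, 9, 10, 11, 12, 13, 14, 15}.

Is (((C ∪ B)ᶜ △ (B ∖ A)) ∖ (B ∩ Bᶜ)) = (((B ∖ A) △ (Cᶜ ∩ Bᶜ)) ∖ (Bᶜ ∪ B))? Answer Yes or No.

C ∪ B = {3, 4, 5, 6, 7, 8, 9, 10, 11, 12, 13, 14, 15, 16}
(C ∪ B)ᶜ = {}
B ∖ A = {6, 12, 16}
(C ∪ B)ᶜ △ (B ∖ A) = {6, 12, 16}
Bᶜ = {4, 8, 9, 10, 15}
B ∩ Bᶜ = {}
((C ∪ B)ᶜ △ (B ∖ A)) ∖ (B ∩ Bᶜ) = {6, 12, 16}
Cᶜ = {7, 16}
Cᶜ ∩ Bᶜ = {}
(B ∖ A) △ (Cᶜ ∩ Bᶜ) = {6, 12, 16}
Bᶜ ∪ B = {3, 4, 5, 6, 7, 8, 9, 10, 11, 12, 13, 14, 15, 16}
((B ∖ A) △ (Cᶜ ∩ Bᶜ)) ∖ (Bᶜ ∪ B) = {}
6 ∈ ((C ∪ B)ᶜ △ (B ∖ A)) ∖ (B ∩ Bᶜ) but 6 ∉ ((B ∖ A) △ (Cᶜ ∩ Bᶜ)) ∖ (Bᶜ ∪ B), so they differ.

No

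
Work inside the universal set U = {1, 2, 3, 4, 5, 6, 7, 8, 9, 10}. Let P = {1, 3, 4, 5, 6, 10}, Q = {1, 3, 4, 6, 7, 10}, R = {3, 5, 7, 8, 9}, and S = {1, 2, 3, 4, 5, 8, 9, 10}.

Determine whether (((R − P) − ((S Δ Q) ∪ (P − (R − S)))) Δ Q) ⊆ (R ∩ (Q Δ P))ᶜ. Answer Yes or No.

No

R − P = {7, 8, 9}
S Δ Q = {2, 5, 6, 7, 8, 9}
R − S = {7}
P − (R − S) = {1, 3, 4, 5, 6, 10}
(S Δ Q) ∪ (P − (R − S)) = {1, 2, 3, 4, 5, 6, 7, 8, 9, 10}
(R − P) − ((S Δ Q) ∪ (P − (R − S))) = {}
((R − P) − ((S Δ Q) ∪ (P − (R − S)))) Δ Q = {1, 3, 4, 6, 7, 10}
Q Δ P = {5, 7}
R ∩ (Q Δ P) = {5, 7}
(R ∩ (Q Δ P))ᶜ = {1, 2, 3, 4, 6, 8, 9, 10}
7 ∈ ((R − P) − ((S Δ Q) ∪ (P − (R − S)))) Δ Q but 7 ∉ (R ∩ (Q Δ P))ᶜ, so the inclusion fails.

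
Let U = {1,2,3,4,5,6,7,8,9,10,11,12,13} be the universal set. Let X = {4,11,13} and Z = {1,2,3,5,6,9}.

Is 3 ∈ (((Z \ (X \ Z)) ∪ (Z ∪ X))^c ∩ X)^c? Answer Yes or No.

3 ∉ X and 3 ∈ Z, so 3 ∉ X \ Z
3 ∈ Z and 3 ∉ (X \ Z), so 3 ∈ Z \ (X \ Z)
3 ∈ Z and 3 ∉ X, so 3 ∈ Z ∪ X
3 ∈ (Z \ (X \ Z)) and 3 ∈ (Z ∪ X), so 3 ∈ (Z \ (X \ Z)) ∪ (Z ∪ X)
3 ∉ ((Z \ (X \ Z)) ∪ (Z ∪ X))^c since 3 ∈ ((Z \ (X \ Z)) ∪ (Z ∪ X))
3 ∉ ((Z \ (X \ Z)) ∪ (Z ∪ X))^c and 3 ∉ X, so 3 ∉ ((Z \ (X \ Z)) ∪ (Z ∪ X))^c ∩ X
3 ∈ (((Z \ (X \ Z)) ∪ (Z ∪ X))^c ∩ X)^c since 3 ∉ (((Z \ (X \ Z)) ∪ (Z ∪ X))^c ∩ X)

Yes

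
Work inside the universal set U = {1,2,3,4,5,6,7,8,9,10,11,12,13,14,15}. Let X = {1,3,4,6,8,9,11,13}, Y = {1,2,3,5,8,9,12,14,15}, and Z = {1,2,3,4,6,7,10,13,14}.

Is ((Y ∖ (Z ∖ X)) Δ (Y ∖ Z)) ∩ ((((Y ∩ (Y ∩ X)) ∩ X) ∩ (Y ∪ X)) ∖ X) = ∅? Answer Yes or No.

Yes

Z ∖ X = {2,7,10,14}
Y ∖ (Z ∖ X) = {1,3,5,8,9,12,15}
Y ∖ Z = {5,8,9,12,15}
(Y ∖ (Z ∖ X)) Δ (Y ∖ Z) = {1,3}
Y ∩ X = {1,3,8,9}
Y ∩ (Y ∩ X) = {1,3,8,9}
(Y ∩ (Y ∩ X)) ∩ X = {1,3,8,9}
Y ∪ X = {1,2,3,4,5,6,8,9,11,12,13,14,15}
((Y ∩ (Y ∩ X)) ∩ X) ∩ (Y ∪ X) = {1,3,8,9}
(((Y ∩ (Y ∩ X)) ∩ X) ∩ (Y ∪ X)) ∖ X = {}
{1,3} and {} share no elements.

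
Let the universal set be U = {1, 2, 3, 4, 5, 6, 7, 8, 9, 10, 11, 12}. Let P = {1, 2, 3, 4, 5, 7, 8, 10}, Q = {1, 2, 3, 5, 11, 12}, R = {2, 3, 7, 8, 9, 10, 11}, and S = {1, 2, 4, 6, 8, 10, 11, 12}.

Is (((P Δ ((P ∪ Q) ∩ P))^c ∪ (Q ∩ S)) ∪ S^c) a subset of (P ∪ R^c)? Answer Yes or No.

P ∪ Q = {1, 2, 3, 4, 5, 7, 8, 10, 11, 12}
(P ∪ Q) ∩ P = {1, 2, 3, 4, 5, 7, 8, 10}
P Δ ((P ∪ Q) ∩ P) = {}
(P Δ ((P ∪ Q) ∩ P))^c = {1, 2, 3, 4, 5, 6, 7, 8, 9, 10, 11, 12}
Q ∩ S = {1, 2, 11, 12}
(P Δ ((P ∪ Q) ∩ P))^c ∪ (Q ∩ S) = {1, 2, 3, 4, 5, 6, 7, 8, 9, 10, 11, 12}
S^c = {3, 5, 7, 9}
((P Δ ((P ∪ Q) ∩ P))^c ∪ (Q ∩ S)) ∪ S^c = {1, 2, 3, 4, 5, 6, 7, 8, 9, 10, 11, 12}
R^c = {1, 4, 5, 6, 12}
P ∪ R^c = {1, 2, 3, 4, 5, 6, 7, 8, 10, 12}
9 ∈ ((P Δ ((P ∪ Q) ∩ P))^c ∪ (Q ∩ S)) ∪ S^c but 9 ∉ P ∪ R^c, so the inclusion fails.

No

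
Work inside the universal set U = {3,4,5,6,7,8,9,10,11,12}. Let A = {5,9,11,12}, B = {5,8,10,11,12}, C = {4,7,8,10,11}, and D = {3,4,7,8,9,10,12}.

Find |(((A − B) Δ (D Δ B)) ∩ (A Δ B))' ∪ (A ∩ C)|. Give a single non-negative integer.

A − B = {9}
D Δ B = {3,4,5,7,9,11}
(A − B) Δ (D Δ B) = {3,4,5,7,11}
A Δ B = {8,9,10}
((A − B) Δ (D Δ B)) ∩ (A Δ B) = {}
(((A − B) Δ (D Δ B)) ∩ (A Δ B))' = {3,4,5,6,7,8,9,10,11,12}
A ∩ C = {11}
(((A − B) Δ (D Δ B)) ∩ (A Δ B))' ∪ (A ∩ C) = {3,4,5,6,7,8,9,10,11,12}
|(((A − B) Δ (D Δ B)) ∩ (A Δ B))' ∪ (A ∩ C)| = 10

10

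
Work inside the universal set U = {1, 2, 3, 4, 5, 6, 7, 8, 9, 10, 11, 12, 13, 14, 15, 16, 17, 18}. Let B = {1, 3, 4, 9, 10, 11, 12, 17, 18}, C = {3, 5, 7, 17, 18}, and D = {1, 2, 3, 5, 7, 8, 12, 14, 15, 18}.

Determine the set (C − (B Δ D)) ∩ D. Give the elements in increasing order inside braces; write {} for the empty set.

B Δ D = {2, 4, 5, 7, 8, 9, 10, 11, 14, 15, 17}
C − (B Δ D) = {3, 18}
(C − (B Δ D)) ∩ D = {3, 18}

{3, 18}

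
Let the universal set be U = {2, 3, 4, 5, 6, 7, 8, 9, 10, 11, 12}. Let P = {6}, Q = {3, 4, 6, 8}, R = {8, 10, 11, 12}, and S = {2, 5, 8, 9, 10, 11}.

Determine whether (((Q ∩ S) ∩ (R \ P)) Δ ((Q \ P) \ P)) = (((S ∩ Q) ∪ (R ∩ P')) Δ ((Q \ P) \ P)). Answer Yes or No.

Q ∩ S = {8}
R \ P = {8, 10, 11, 12}
(Q ∩ S) ∩ (R \ P) = {8}
Q \ P = {3, 4, 8}
(Q \ P) \ P = {3, 4, 8}
((Q ∩ S) ∩ (R \ P)) Δ ((Q \ P) \ P) = {3, 4}
S ∩ Q = {8}
P' = {2, 3, 4, 5, 7, 8, 9, 10, 11, 12}
R ∩ P' = {8, 10, 11, 12}
(S ∩ Q) ∪ (R ∩ P') = {8, 10, 11, 12}
((S ∩ Q) ∪ (R ∩ P')) Δ ((Q \ P) \ P) = {3, 4, 10, 11, 12}
10 ∈ ((S ∩ Q) ∪ (R ∩ P')) Δ ((Q \ P) \ P) but 10 ∉ ((Q ∩ S) ∩ (R \ P)) Δ ((Q \ P) \ P), so they differ.

No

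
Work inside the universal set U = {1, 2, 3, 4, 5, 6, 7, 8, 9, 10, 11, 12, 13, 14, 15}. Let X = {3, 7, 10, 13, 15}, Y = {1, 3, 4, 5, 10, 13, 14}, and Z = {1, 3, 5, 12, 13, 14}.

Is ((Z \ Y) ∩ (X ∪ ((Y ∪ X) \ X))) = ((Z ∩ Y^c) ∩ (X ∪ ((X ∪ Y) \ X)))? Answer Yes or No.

Yes

Z \ Y = {12}
Y ∪ X = {1, 3, 4, 5, 7, 10, 13, 14, 15}
(Y ∪ X) \ X = {1, 4, 5, 14}
X ∪ ((Y ∪ X) \ X) = {1, 3, 4, 5, 7, 10, 13, 14, 15}
(Z \ Y) ∩ (X ∪ ((Y ∪ X) \ X)) = {}
Y^c = {2, 6, 7, 8, 9, 11, 12, 15}
Z ∩ Y^c = {12}
X ∪ Y = {1, 3, 4, 5, 7, 10, 13, 14, 15}
(X ∪ Y) \ X = {1, 4, 5, 14}
X ∪ ((X ∪ Y) \ X) = {1, 3, 4, 5, 7, 10, 13, 14, 15}
(Z ∩ Y^c) ∩ (X ∪ ((X ∪ Y) \ X)) = {}
Both equal {}, so (Z \ Y) ∩ (X ∪ ((Y ∪ X) \ X)) = (Z ∩ Y^c) ∩ (X ∪ ((X ∪ Y) \ X)).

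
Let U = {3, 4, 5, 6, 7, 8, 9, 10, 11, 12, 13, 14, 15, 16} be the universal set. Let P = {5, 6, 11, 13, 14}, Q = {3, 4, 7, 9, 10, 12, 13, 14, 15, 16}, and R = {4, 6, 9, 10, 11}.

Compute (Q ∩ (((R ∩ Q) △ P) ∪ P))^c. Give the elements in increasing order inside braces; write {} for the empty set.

{3, 5, 6, 7, 8, 11, 12, 15, 16}

R ∩ Q = {4, 9, 10}
(R ∩ Q) △ P = {4, 5, 6, 9, 10, 11, 13, 14}
((R ∩ Q) △ P) ∪ P = {4, 5, 6, 9, 10, 11, 13, 14}
Q ∩ (((R ∩ Q) △ P) ∪ P) = {4, 9, 10, 13, 14}
(Q ∩ (((R ∩ Q) △ P) ∪ P))^c = {3, 5, 6, 7, 8, 11, 12, 15, 16}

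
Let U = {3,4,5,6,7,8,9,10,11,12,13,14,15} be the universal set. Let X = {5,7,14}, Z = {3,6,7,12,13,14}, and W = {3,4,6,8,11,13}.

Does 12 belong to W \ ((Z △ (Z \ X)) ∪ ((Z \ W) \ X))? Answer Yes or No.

12 ∈ Z and 12 ∉ X, so 12 ∈ Z \ X
12 ∈ Z and 12 ∈ (Z \ X), so 12 ∉ Z △ (Z \ X)
12 ∈ Z and 12 ∉ W, so 12 ∈ Z \ W
12 ∈ (Z \ W) and 12 ∉ X, so 12 ∈ (Z \ W) \ X
12 ∉ (Z △ (Z \ X)) and 12 ∈ ((Z \ W) \ X), so 12 ∈ (Z △ (Z \ X)) ∪ ((Z \ W) \ X)
12 ∉ W and 12 ∈ ((Z △ (Z \ X)) ∪ ((Z \ W) \ X)), so 12 ∉ W \ ((Z △ (Z \ X)) ∪ ((Z \ W) \ X))

No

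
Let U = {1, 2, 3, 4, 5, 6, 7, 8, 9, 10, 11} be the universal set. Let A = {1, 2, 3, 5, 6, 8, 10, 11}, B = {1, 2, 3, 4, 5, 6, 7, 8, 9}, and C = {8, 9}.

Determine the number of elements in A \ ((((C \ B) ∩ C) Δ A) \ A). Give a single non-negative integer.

8

C \ B = {}
(C \ B) ∩ C = {}
((C \ B) ∩ C) Δ A = {1, 2, 3, 5, 6, 8, 10, 11}
(((C \ B) ∩ C) Δ A) \ A = {}
A \ ((((C \ B) ∩ C) Δ A) \ A) = {1, 2, 3, 5, 6, 8, 10, 11}
|A \ ((((C \ B) ∩ C) Δ A) \ A)| = 8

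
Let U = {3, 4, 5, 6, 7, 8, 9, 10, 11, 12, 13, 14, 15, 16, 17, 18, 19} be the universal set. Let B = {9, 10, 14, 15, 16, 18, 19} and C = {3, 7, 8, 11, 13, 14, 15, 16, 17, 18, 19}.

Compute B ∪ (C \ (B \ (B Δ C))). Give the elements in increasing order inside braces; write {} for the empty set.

{3, 7, 8, 9, 10, 11, 13, 14, 15, 16, 17, 18, 19}

B Δ C = {3, 7, 8, 9, 10, 11, 13, 17}
B \ (B Δ C) = {14, 15, 16, 18, 19}
C \ (B \ (B Δ C)) = {3, 7, 8, 11, 13, 17}
B ∪ (C \ (B \ (B Δ C))) = {3, 7, 8, 9, 10, 11, 13, 14, 15, 16, 17, 18, 19}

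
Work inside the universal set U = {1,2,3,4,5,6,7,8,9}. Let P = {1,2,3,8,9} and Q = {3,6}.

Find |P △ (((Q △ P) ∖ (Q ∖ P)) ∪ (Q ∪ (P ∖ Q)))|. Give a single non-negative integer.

1

Q △ P = {1,2,6,8,9}
Q ∖ P = {6}
(Q △ P) ∖ (Q ∖ P) = {1,2,8,9}
P ∖ Q = {1,2,8,9}
Q ∪ (P ∖ Q) = {1,2,3,6,8,9}
((Q △ P) ∖ (Q ∖ P)) ∪ (Q ∪ (P ∖ Q)) = {1,2,3,6,8,9}
P △ (((Q △ P) ∖ (Q ∖ P)) ∪ (Q ∪ (P ∖ Q))) = {6}
|P △ (((Q △ P) ∖ (Q ∖ P)) ∪ (Q ∪ (P ∖ Q)))| = 1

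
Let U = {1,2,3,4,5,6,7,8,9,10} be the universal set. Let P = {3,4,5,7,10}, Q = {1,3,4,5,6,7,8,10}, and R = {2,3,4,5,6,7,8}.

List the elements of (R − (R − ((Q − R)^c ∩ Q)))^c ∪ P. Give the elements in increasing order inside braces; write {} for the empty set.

Q − R = {1,10}
(Q − R)^c = {2,3,4,5,6,7,8,9}
(Q − R)^c ∩ Q = {3,4,5,6,7,8}
R − ((Q − R)^c ∩ Q) = {2}
R − (R − ((Q − R)^c ∩ Q)) = {3,4,5,6,7,8}
(R − (R − ((Q − R)^c ∩ Q)))^c = {1,2,9,10}
(R − (R − ((Q − R)^c ∩ Q)))^c ∪ P = {1,2,3,4,5,7,9,10}

{1,2,3,4,5,7,9,10}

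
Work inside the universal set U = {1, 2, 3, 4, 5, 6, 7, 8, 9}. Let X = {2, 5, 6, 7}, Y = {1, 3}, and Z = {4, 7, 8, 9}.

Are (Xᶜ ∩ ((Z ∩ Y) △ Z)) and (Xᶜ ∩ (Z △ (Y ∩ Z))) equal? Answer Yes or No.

Xᶜ = {1, 3, 4, 8, 9}
Z ∩ Y = {}
(Z ∩ Y) △ Z = {4, 7, 8, 9}
Xᶜ ∩ ((Z ∩ Y) △ Z) = {4, 8, 9}
Y ∩ Z = {}
Z △ (Y ∩ Z) = {4, 7, 8, 9}
Xᶜ ∩ (Z △ (Y ∩ Z)) = {4, 8, 9}
Both equal {4, 8, 9}, so Xᶜ ∩ ((Z ∩ Y) △ Z) = Xᶜ ∩ (Z △ (Y ∩ Z)).

Yes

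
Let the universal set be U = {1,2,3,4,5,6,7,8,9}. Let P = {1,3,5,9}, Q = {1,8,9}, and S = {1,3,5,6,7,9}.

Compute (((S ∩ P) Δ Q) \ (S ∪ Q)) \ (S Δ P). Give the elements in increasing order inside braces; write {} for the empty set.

{}

S ∩ P = {1,3,5,9}
(S ∩ P) Δ Q = {3,5,8}
S ∪ Q = {1,3,5,6,7,8,9}
((S ∩ P) Δ Q) \ (S ∪ Q) = {}
S Δ P = {6,7}
(((S ∩ P) Δ Q) \ (S ∪ Q)) \ (S Δ P) = {}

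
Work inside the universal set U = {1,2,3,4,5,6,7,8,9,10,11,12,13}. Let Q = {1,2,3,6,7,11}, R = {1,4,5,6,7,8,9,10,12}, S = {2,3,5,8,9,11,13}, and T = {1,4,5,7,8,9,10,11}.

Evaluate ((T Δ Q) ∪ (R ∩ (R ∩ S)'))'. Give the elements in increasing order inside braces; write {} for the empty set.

{11,13}

T Δ Q = {2,3,4,5,6,8,9,10}
R ∩ S = {5,8,9}
(R ∩ S)' = {1,2,3,4,6,7,10,11,12,13}
R ∩ (R ∩ S)' = {1,4,6,7,10,12}
(T Δ Q) ∪ (R ∩ (R ∩ S)') = {1,2,3,4,5,6,7,8,9,10,12}
((T Δ Q) ∪ (R ∩ (R ∩ S)'))' = {11,13}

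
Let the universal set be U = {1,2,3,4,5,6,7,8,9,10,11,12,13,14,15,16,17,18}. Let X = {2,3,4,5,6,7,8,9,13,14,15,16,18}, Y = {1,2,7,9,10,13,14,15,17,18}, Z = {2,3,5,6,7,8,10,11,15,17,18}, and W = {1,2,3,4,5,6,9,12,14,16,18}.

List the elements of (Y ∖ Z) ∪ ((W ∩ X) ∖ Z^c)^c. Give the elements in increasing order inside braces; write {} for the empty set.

{1,4,7,8,9,10,11,12,13,14,15,16,17}

Y ∖ Z = {1,9,13,14}
W ∩ X = {2,3,4,5,6,9,14,16,18}
Z^c = {1,4,9,12,13,14,16}
(W ∩ X) ∖ Z^c = {2,3,5,6,18}
((W ∩ X) ∖ Z^c)^c = {1,4,7,8,9,10,11,12,13,14,15,16,17}
(Y ∖ Z) ∪ ((W ∩ X) ∖ Z^c)^c = {1,4,7,8,9,10,11,12,13,14,15,16,17}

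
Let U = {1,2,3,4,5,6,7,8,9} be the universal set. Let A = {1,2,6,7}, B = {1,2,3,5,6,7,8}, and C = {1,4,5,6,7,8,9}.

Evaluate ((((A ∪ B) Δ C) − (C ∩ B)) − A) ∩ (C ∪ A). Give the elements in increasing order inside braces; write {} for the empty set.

A ∪ B = {1,2,3,5,6,7,8}
(A ∪ B) Δ C = {2,3,4,9}
C ∩ B = {1,5,6,7,8}
((A ∪ B) Δ C) − (C ∩ B) = {2,3,4,9}
(((A ∪ B) Δ C) − (C ∩ B)) − A = {3,4,9}
C ∪ A = {1,2,4,5,6,7,8,9}
((((A ∪ B) Δ C) − (C ∩ B)) − A) ∩ (C ∪ A) = {4,9}

{4,9}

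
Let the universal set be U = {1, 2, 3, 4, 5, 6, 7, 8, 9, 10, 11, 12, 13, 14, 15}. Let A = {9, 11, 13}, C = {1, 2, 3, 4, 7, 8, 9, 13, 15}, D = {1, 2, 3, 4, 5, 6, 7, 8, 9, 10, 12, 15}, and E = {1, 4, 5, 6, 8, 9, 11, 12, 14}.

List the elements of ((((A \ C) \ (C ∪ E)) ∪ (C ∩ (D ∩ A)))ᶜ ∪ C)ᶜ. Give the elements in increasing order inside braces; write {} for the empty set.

A \ C = {11}
C ∪ E = {1, 2, 3, 4, 5, 6, 7, 8, 9, 11, 12, 13, 14, 15}
(A \ C) \ (C ∪ E) = {}
D ∩ A = {9}
C ∩ (D ∩ A) = {9}
((A \ C) \ (C ∪ E)) ∪ (C ∩ (D ∩ A)) = {9}
(((A \ C) \ (C ∪ E)) ∪ (C ∩ (D ∩ A)))ᶜ = {1, 2, 3, 4, 5, 6, 7, 8, 10, 11, 12, 13, 14, 15}
(((A \ C) \ (C ∪ E)) ∪ (C ∩ (D ∩ A)))ᶜ ∪ C = {1, 2, 3, 4, 5, 6, 7, 8, 9, 10, 11, 12, 13, 14, 15}
((((A \ C) \ (C ∪ E)) ∪ (C ∩ (D ∩ A)))ᶜ ∪ C)ᶜ = {}

{}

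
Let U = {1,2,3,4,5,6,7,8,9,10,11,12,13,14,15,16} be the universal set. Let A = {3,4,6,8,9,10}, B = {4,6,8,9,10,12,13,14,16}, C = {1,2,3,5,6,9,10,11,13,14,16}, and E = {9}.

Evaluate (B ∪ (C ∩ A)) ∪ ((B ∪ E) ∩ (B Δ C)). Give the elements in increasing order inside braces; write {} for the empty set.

C ∩ A = {3,6,9,10}
B ∪ (C ∩ A) = {3,4,6,8,9,10,12,13,14,16}
B ∪ E = {4,6,8,9,10,12,13,14,16}
B Δ C = {1,2,3,4,5,8,11,12}
(B ∪ E) ∩ (B Δ C) = {4,8,12}
(B ∪ (C ∩ A)) ∪ ((B ∪ E) ∩ (B Δ C)) = {3,4,6,8,9,10,12,13,14,16}

{3,4,6,8,9,10,12,13,14,16}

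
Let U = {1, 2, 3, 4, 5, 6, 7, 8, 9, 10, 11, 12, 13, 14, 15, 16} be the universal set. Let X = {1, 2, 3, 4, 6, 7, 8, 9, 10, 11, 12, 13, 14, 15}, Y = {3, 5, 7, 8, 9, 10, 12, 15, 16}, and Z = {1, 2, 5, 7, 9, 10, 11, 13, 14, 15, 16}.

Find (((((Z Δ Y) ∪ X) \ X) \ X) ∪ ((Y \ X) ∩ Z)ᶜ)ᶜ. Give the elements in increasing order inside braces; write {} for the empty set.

Z Δ Y = {1, 2, 3, 8, 11, 12, 13, 14}
(Z Δ Y) ∪ X = {1, 2, 3, 4, 6, 7, 8, 9, 10, 11, 12, 13, 14, 15}
((Z Δ Y) ∪ X) \ X = {}
(((Z Δ Y) ∪ X) \ X) \ X = {}
Y \ X = {5, 16}
(Y \ X) ∩ Z = {5, 16}
((Y \ X) ∩ Z)ᶜ = {1, 2, 3, 4, 6, 7, 8, 9, 10, 11, 12, 13, 14, 15}
((((Z Δ Y) ∪ X) \ X) \ X) ∪ ((Y \ X) ∩ Z)ᶜ = {1, 2, 3, 4, 6, 7, 8, 9, 10, 11, 12, 13, 14, 15}
(((((Z Δ Y) ∪ X) \ X) \ X) ∪ ((Y \ X) ∩ Z)ᶜ)ᶜ = {5, 16}

{5, 16}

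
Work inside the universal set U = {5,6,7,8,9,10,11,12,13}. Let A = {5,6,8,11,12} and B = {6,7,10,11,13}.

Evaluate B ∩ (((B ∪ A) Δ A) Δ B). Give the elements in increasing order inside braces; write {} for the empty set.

{6,11}

B ∪ A = {5,6,7,8,10,11,12,13}
(B ∪ A) Δ A = {7,10,13}
((B ∪ A) Δ A) Δ B = {6,11}
B ∩ (((B ∪ A) Δ A) Δ B) = {6,11}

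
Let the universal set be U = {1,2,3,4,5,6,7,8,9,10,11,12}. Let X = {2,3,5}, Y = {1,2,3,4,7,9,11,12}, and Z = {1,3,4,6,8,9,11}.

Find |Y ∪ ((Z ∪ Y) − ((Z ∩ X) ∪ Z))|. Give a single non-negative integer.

Z ∪ Y = {1,2,3,4,6,7,8,9,11,12}
Z ∩ X = {3}
(Z ∩ X) ∪ Z = {1,3,4,6,8,9,11}
(Z ∪ Y) − ((Z ∩ X) ∪ Z) = {2,7,12}
Y ∪ ((Z ∪ Y) − ((Z ∩ X) ∪ Z)) = {1,2,3,4,7,9,11,12}
|Y ∪ ((Z ∪ Y) − ((Z ∩ X) ∪ Z))| = 8

8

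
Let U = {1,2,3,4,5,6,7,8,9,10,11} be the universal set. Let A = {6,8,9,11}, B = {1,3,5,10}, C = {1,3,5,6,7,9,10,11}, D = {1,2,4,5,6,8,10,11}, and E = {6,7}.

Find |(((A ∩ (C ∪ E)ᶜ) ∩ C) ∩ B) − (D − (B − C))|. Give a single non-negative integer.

C ∪ E = {1,3,5,6,7,9,10,11}
(C ∪ E)ᶜ = {2,4,8}
A ∩ (C ∪ E)ᶜ = {8}
(A ∩ (C ∪ E)ᶜ) ∩ C = {}
((A ∩ (C ∪ E)ᶜ) ∩ C) ∩ B = {}
B − C = {}
D − (B − C) = {1,2,4,5,6,8,10,11}
(((A ∩ (C ∪ E)ᶜ) ∩ C) ∩ B) − (D − (B − C)) = {}
|(((A ∩ (C ∪ E)ᶜ) ∩ C) ∩ B) − (D − (B − C))| = 0

0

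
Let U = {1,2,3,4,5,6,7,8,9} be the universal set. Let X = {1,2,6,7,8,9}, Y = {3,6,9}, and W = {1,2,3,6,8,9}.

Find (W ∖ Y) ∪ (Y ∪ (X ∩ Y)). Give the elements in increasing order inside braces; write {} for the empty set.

W ∖ Y = {1,2,8}
X ∩ Y = {6,9}
Y ∪ (X ∩ Y) = {3,6,9}
(W ∖ Y) ∪ (Y ∪ (X ∩ Y)) = {1,2,3,6,8,9}

{1,2,3,6,8,9}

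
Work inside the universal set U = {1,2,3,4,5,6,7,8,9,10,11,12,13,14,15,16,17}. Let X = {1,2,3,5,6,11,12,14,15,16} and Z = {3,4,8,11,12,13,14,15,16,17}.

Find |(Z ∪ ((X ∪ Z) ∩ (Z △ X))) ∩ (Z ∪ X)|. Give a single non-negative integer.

14

X ∪ Z = {1,2,3,4,5,6,8,11,12,13,14,15,16,17}
Z △ X = {1,2,4,5,6,8,13,17}
(X ∪ Z) ∩ (Z △ X) = {1,2,4,5,6,8,13,17}
Z ∪ ((X ∪ Z) ∩ (Z △ X)) = {1,2,3,4,5,6,8,11,12,13,14,15,16,17}
Z ∪ X = {1,2,3,4,5,6,8,11,12,13,14,15,16,17}
(Z ∪ ((X ∪ Z) ∩ (Z △ X))) ∩ (Z ∪ X) = {1,2,3,4,5,6,8,11,12,13,14,15,16,17}
|(Z ∪ ((X ∪ Z) ∩ (Z △ X))) ∩ (Z ∪ X)| = 14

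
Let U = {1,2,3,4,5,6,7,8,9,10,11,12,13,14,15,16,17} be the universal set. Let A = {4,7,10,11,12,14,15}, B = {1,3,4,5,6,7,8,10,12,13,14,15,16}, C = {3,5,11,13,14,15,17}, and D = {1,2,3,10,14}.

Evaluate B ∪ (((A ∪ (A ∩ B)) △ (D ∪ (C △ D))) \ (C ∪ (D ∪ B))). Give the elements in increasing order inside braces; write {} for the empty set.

{1,3,4,5,6,7,8,10,12,13,14,15,16}

A ∩ B = {4,7,10,12,14,15}
A ∪ (A ∩ B) = {4,7,10,11,12,14,15}
C △ D = {1,2,5,10,11,13,15,17}
D ∪ (C △ D) = {1,2,3,5,10,11,13,14,15,17}
(A ∪ (A ∩ B)) △ (D ∪ (C △ D)) = {1,2,3,4,5,7,12,13,17}
D ∪ B = {1,2,3,4,5,6,7,8,10,12,13,14,15,16}
C ∪ (D ∪ B) = {1,2,3,4,5,6,7,8,10,11,12,13,14,15,16,17}
((A ∪ (A ∩ B)) △ (D ∪ (C △ D))) \ (C ∪ (D ∪ B)) = {}
B ∪ (((A ∪ (A ∩ B)) △ (D ∪ (C △ D))) \ (C ∪ (D ∪ B))) = {1,3,4,5,6,7,8,10,12,13,14,15,16}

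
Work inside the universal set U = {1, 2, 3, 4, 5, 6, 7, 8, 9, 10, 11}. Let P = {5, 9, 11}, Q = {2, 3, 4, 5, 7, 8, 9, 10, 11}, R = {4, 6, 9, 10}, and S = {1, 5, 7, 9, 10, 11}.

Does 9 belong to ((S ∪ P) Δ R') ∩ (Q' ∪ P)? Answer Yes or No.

9 ∈ S and 9 ∈ P, so 9 ∈ S ∪ P
9 ∈ R, so 9 ∉ R'
9 ∈ (S ∪ P) and 9 ∉ R', so 9 ∈ (S ∪ P) Δ R'
9 ∈ Q, so 9 ∉ Q'
9 ∉ Q' and 9 ∈ P, so 9 ∈ Q' ∪ P
9 ∈ ((S ∪ P) Δ R') and 9 ∈ (Q' ∪ P), so 9 ∈ ((S ∪ P) Δ R') ∩ (Q' ∪ P)

Yes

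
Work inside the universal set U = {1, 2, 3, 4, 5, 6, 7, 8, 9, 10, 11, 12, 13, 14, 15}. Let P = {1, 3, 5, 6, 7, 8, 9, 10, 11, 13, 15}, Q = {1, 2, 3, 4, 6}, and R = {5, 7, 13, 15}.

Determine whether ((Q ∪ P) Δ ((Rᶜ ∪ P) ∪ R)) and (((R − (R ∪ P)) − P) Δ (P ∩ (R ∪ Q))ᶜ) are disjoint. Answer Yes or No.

Q ∪ P = {1, 2, 3, 4, 5, 6, 7, 8, 9, 10, 11, 13, 15}
Rᶜ = {1, 2, 3, 4, 6, 8, 9, 10, 11, 12, 14}
Rᶜ ∪ P = {1, 2, 3, 4, 5, 6, 7, 8, 9, 10, 11, 12, 13, 14, 15}
(Rᶜ ∪ P) ∪ R = {1, 2, 3, 4, 5, 6, 7, 8, 9, 10, 11, 12, 13, 14, 15}
(Q ∪ P) Δ ((Rᶜ ∪ P) ∪ R) = {12, 14}
R ∪ P = {1, 3, 5, 6, 7, 8, 9, 10, 11, 13, 15}
R − (R ∪ P) = {}
(R − (R ∪ P)) − P = {}
R ∪ Q = {1, 2, 3, 4, 5, 6, 7, 13, 15}
P ∩ (R ∪ Q) = {1, 3, 5, 6, 7, 13, 15}
(P ∩ (R ∪ Q))ᶜ = {2, 4, 8, 9, 10, 11, 12, 14}
((R − (R ∪ P)) − P) Δ (P ∩ (R ∪ Q))ᶜ = {2, 4, 8, 9, 10, 11, 12, 14}
12 lies in both, so they are not disjoint.

No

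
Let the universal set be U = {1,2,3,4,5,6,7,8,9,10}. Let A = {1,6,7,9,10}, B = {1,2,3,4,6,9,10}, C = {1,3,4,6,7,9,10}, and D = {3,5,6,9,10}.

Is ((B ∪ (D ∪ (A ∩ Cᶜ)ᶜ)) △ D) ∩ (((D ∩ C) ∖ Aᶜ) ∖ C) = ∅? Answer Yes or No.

Yes

Cᶜ = {2,5,8}
A ∩ Cᶜ = {}
(A ∩ Cᶜ)ᶜ = {1,2,3,4,5,6,7,8,9,10}
D ∪ (A ∩ Cᶜ)ᶜ = {1,2,3,4,5,6,7,8,9,10}
B ∪ (D ∪ (A ∩ Cᶜ)ᶜ) = {1,2,3,4,5,6,7,8,9,10}
(B ∪ (D ∪ (A ∩ Cᶜ)ᶜ)) △ D = {1,2,4,7,8}
D ∩ C = {3,6,9,10}
Aᶜ = {2,3,4,5,8}
(D ∩ C) ∖ Aᶜ = {6,9,10}
((D ∩ C) ∖ Aᶜ) ∖ C = {}
{1,2,4,7,8} and {} share no elements.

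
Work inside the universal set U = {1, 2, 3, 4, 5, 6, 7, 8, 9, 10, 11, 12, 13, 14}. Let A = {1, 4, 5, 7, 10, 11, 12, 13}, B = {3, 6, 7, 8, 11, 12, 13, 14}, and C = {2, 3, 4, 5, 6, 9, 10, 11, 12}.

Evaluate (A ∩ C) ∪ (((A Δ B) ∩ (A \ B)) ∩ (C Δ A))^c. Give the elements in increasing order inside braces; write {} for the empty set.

{2, 3, 4, 5, 6, 7, 8, 9, 10, 11, 12, 13, 14}

A ∩ C = {4, 5, 10, 11, 12}
A Δ B = {1, 3, 4, 5, 6, 8, 10, 14}
A \ B = {1, 4, 5, 10}
(A Δ B) ∩ (A \ B) = {1, 4, 5, 10}
C Δ A = {1, 2, 3, 6, 7, 9, 13}
((A Δ B) ∩ (A \ B)) ∩ (C Δ A) = {1}
(((A Δ B) ∩ (A \ B)) ∩ (C Δ A))^c = {2, 3, 4, 5, 6, 7, 8, 9, 10, 11, 12, 13, 14}
(A ∩ C) ∪ (((A Δ B) ∩ (A \ B)) ∩ (C Δ A))^c = {2, 3, 4, 5, 6, 7, 8, 9, 10, 11, 12, 13, 14}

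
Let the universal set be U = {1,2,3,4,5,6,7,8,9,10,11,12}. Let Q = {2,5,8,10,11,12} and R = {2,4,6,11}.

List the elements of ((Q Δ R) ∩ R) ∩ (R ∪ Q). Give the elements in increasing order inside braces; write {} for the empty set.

{4,6}

Q Δ R = {4,5,6,8,10,12}
(Q Δ R) ∩ R = {4,6}
R ∪ Q = {2,4,5,6,8,10,11,12}
((Q Δ R) ∩ R) ∩ (R ∪ Q) = {4,6}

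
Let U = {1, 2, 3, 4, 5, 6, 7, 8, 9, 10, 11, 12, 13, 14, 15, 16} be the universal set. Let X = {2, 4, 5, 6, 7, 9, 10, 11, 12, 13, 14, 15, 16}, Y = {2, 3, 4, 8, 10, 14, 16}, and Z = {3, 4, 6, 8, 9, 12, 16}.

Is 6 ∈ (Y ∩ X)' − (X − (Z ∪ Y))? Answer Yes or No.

Yes

6 ∉ Y and 6 ∈ X, so 6 ∉ Y ∩ X
6 ∈ (Y ∩ X)' since 6 ∉ (Y ∩ X)
6 ∈ Z and 6 ∉ Y, so 6 ∈ Z ∪ Y
6 ∈ X and 6 ∈ (Z ∪ Y), so 6 ∉ X − (Z ∪ Y)
6 ∈ (Y ∩ X)' and 6 ∉ (X − (Z ∪ Y)), so 6 ∈ (Y ∩ X)' − (X − (Z ∪ Y))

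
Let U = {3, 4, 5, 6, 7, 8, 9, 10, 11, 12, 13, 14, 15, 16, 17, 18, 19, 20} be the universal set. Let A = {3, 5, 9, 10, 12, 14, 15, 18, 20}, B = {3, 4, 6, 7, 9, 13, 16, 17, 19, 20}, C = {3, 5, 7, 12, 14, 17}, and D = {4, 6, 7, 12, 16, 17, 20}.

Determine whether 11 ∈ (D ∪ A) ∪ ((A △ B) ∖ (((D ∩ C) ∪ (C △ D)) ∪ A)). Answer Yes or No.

11 ∉ D and 11 ∉ A, so 11 ∉ D ∪ A
11 ∉ A and 11 ∉ B, so 11 ∉ A △ B
11 ∉ D and 11 ∉ C, so 11 ∉ D ∩ C
11 ∉ C and 11 ∉ D, so 11 ∉ C △ D
11 ∉ (D ∩ C) and 11 ∉ (C △ D), so 11 ∉ (D ∩ C) ∪ (C △ D)
11 ∉ ((D ∩ C) ∪ (C △ D)) and 11 ∉ A, so 11 ∉ ((D ∩ C) ∪ (C △ D)) ∪ A
11 ∉ (A △ B) and 11 ∉ (((D ∩ C) ∪ (C △ D)) ∪ A), so 11 ∉ (A △ B) ∖ (((D ∩ C) ∪ (C △ D)) ∪ A)
11 ∉ (D ∪ A) and 11 ∉ ((A △ B) ∖ (((D ∩ C) ∪ (C △ D)) ∪ A)), so 11 ∉ (D ∪ A) ∪ ((A △ B) ∖ (((D ∩ C) ∪ (C △ D)) ∪ A))

No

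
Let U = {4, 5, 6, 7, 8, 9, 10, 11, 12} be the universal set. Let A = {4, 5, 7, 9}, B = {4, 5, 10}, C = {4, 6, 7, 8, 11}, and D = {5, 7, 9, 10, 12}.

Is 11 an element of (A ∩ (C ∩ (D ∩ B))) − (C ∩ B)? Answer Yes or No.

11 ∉ D and 11 ∉ B, so 11 ∉ D ∩ B
11 ∈ C and 11 ∉ (D ∩ B), so 11 ∉ C ∩ (D ∩ B)
11 ∉ A and 11 ∉ (C ∩ (D ∩ B)), so 11 ∉ A ∩ (C ∩ (D ∩ B))
11 ∈ C and 11 ∉ B, so 11 ∉ C ∩ B
11 ∉ (A ∩ (C ∩ (D ∩ B))) and 11 ∉ (C ∩ B), so 11 ∉ (A ∩ (C ∩ (D ∩ B))) − (C ∩ B)

No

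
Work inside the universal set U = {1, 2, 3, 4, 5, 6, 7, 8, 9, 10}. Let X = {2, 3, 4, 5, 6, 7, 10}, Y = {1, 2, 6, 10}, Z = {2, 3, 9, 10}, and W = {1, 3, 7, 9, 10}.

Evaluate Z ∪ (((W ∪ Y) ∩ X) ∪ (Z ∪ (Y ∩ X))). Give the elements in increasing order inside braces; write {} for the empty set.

{2, 3, 6, 7, 9, 10}

W ∪ Y = {1, 2, 3, 6, 7, 9, 10}
(W ∪ Y) ∩ X = {2, 3, 6, 7, 10}
Y ∩ X = {2, 6, 10}
Z ∪ (Y ∩ X) = {2, 3, 6, 9, 10}
((W ∪ Y) ∩ X) ∪ (Z ∪ (Y ∩ X)) = {2, 3, 6, 7, 9, 10}
Z ∪ (((W ∪ Y) ∩ X) ∪ (Z ∪ (Y ∩ X))) = {2, 3, 6, 7, 9, 10}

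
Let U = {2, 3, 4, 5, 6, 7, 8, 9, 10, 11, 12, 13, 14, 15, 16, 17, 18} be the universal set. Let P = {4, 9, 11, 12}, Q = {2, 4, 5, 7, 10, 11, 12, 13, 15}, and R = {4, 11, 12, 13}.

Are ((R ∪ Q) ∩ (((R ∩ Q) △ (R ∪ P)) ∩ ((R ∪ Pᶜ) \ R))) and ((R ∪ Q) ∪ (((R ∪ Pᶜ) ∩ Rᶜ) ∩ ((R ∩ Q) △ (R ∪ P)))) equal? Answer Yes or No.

R ∪ Q = {2, 4, 5, 7, 10, 11, 12, 13, 15}
R ∩ Q = {4, 11, 12, 13}
R ∪ P = {4, 9, 11, 12, 13}
(R ∩ Q) △ (R ∪ P) = {9}
Pᶜ = {2, 3, 5, 6, 7, 8, 10, 13, 14, 15, 16, 17, 18}
R ∪ Pᶜ = {2, 3, 4, 5, 6, 7, 8, 10, 11, 12, 13, 14, 15, 16, 17, 18}
(R ∪ Pᶜ) \ R = {2, 3, 5, 6, 7, 8, 10, 14, 15, 16, 17, 18}
((R ∩ Q) △ (R ∪ P)) ∩ ((R ∪ Pᶜ) \ R) = {}
(R ∪ Q) ∩ (((R ∩ Q) △ (R ∪ P)) ∩ ((R ∪ Pᶜ) \ R)) = {}
Rᶜ = {2, 3, 5, 6, 7, 8, 9, 10, 14, 15, 16, 17, 18}
(R ∪ Pᶜ) ∩ Rᶜ = {2, 3, 5, 6, 7, 8, 10, 14, 15, 16, 17, 18}
((R ∪ Pᶜ) ∩ Rᶜ) ∩ ((R ∩ Q) △ (R ∪ P)) = {}
(R ∪ Q) ∪ (((R ∪ Pᶜ) ∩ Rᶜ) ∩ ((R ∩ Q) △ (R ∪ P))) = {2, 4, 5, 7, 10, 11, 12, 13, 15}
2 ∈ (R ∪ Q) ∪ (((R ∪ Pᶜ) ∩ Rᶜ) ∩ ((R ∩ Q) △ (R ∪ P))) but 2 ∉ (R ∪ Q) ∩ (((R ∩ Q) △ (R ∪ P)) ∩ ((R ∪ Pᶜ) \ R)), so they differ.

No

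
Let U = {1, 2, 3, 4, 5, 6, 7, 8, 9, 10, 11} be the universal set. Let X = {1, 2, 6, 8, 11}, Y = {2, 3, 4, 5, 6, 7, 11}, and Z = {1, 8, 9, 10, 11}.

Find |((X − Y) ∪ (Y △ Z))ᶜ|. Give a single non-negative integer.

X − Y = {1, 8}
Y △ Z = {1, 2, 3, 4, 5, 6, 7, 8, 9, 10}
(X − Y) ∪ (Y △ Z) = {1, 2, 3, 4, 5, 6, 7, 8, 9, 10}
((X − Y) ∪ (Y △ Z))ᶜ = {11}
|((X − Y) ∪ (Y △ Z))ᶜ| = 1

1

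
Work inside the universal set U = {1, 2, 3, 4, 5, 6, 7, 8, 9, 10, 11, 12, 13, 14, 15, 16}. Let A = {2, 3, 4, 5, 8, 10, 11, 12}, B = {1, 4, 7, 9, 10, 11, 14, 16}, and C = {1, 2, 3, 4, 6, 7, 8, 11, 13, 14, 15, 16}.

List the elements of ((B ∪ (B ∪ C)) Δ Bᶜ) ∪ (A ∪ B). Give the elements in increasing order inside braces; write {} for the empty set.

{1, 2, 3, 4, 5, 7, 8, 9, 10, 11, 12, 14, 16}

B ∪ C = {1, 2, 3, 4, 6, 7, 8, 9, 10, 11, 13, 14, 15, 16}
B ∪ (B ∪ C) = {1, 2, 3, 4, 6, 7, 8, 9, 10, 11, 13, 14, 15, 16}
Bᶜ = {2, 3, 5, 6, 8, 12, 13, 15}
(B ∪ (B ∪ C)) Δ Bᶜ = {1, 4, 5, 7, 9, 10, 11, 12, 14, 16}
A ∪ B = {1, 2, 3, 4, 5, 7, 8, 9, 10, 11, 12, 14, 16}
((B ∪ (B ∪ C)) Δ Bᶜ) ∪ (A ∪ B) = {1, 2, 3, 4, 5, 7, 8, 9, 10, 11, 12, 14, 16}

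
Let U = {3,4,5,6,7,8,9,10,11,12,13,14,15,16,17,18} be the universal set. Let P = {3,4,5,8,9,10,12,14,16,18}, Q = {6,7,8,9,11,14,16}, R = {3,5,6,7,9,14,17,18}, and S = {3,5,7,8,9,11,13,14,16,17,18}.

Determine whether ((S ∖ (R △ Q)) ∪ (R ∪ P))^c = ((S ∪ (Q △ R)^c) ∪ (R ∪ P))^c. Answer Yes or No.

R △ Q = {3,5,8,11,16,17,18}
S ∖ (R △ Q) = {7,9,13,14}
R ∪ P = {3,4,5,6,7,8,9,10,12,14,16,17,18}
(S ∖ (R △ Q)) ∪ (R ∪ P) = {3,4,5,6,7,8,9,10,12,13,14,16,17,18}
((S ∖ (R △ Q)) ∪ (R ∪ P))^c = {11,15}
Q △ R = {3,5,8,11,16,17,18}
(Q △ R)^c = {4,6,7,9,10,12,13,14,15}
S ∪ (Q △ R)^c = {3,4,5,6,7,8,9,10,11,12,13,14,15,16,17,18}
(S ∪ (Q △ R)^c) ∪ (R ∪ P) = {3,4,5,6,7,8,9,10,11,12,13,14,15,16,17,18}
((S ∪ (Q △ R)^c) ∪ (R ∪ P))^c = {}
11 ∈ ((S ∖ (R △ Q)) ∪ (R ∪ P))^c but 11 ∉ ((S ∪ (Q △ R)^c) ∪ (R ∪ P))^c, so they differ.

No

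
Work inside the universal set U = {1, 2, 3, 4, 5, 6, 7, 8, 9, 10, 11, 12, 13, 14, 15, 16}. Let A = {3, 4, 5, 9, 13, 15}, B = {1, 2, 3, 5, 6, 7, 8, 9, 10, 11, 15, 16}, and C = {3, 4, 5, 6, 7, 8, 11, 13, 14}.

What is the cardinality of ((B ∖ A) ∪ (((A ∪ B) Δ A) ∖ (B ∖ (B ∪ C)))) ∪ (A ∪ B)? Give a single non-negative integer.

B ∖ A = {1, 2, 6, 7, 8, 10, 11, 16}
A ∪ B = {1, 2, 3, 4, 5, 6, 7, 8, 9, 10, 11, 13, 15, 16}
(A ∪ B) Δ A = {1, 2, 6, 7, 8, 10, 11, 16}
B ∪ C = {1, 2, 3, 4, 5, 6, 7, 8, 9, 10, 11, 13, 14, 15, 16}
B ∖ (B ∪ C) = {}
((A ∪ B) Δ A) ∖ (B ∖ (B ∪ C)) = {1, 2, 6, 7, 8, 10, 11, 16}
(B ∖ A) ∪ (((A ∪ B) Δ A) ∖ (B ∖ (B ∪ C))) = {1, 2, 6, 7, 8, 10, 11, 16}
((B ∖ A) ∪ (((A ∪ B) Δ A) ∖ (B ∖ (B ∪ C)))) ∪ (A ∪ B) = {1, 2, 3, 4, 5, 6, 7, 8, 9, 10, 11, 13, 15, 16}
|((B ∖ A) ∪ (((A ∪ B) Δ A) ∖ (B ∖ (B ∪ C)))) ∪ (A ∪ B)| = 14

14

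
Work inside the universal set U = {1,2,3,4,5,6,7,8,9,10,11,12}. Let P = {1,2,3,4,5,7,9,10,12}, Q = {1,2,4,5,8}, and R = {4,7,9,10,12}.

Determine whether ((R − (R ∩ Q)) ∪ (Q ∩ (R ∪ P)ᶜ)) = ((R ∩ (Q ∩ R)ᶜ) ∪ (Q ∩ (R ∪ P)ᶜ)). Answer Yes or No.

Yes

R ∩ Q = {4}
R − (R ∩ Q) = {7,9,10,12}
R ∪ P = {1,2,3,4,5,7,9,10,12}
(R ∪ P)ᶜ = {6,8,11}
Q ∩ (R ∪ P)ᶜ = {8}
(R − (R ∩ Q)) ∪ (Q ∩ (R ∪ P)ᶜ) = {7,8,9,10,12}
Q ∩ R = {4}
(Q ∩ R)ᶜ = {1,2,3,5,6,7,8,9,10,11,12}
R ∩ (Q ∩ R)ᶜ = {7,9,10,12}
(R ∩ (Q ∩ R)ᶜ) ∪ (Q ∩ (R ∪ P)ᶜ) = {7,8,9,10,12}
Both equal {7,8,9,10,12}, so (R − (R ∩ Q)) ∪ (Q ∩ (R ∪ P)ᶜ) = (R ∩ (Q ∩ R)ᶜ) ∪ (Q ∩ (R ∪ P)ᶜ).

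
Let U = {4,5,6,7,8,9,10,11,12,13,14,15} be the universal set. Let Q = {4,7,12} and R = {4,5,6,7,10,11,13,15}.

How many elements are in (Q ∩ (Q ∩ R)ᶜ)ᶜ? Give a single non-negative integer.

Q ∩ R = {4,7}
(Q ∩ R)ᶜ = {5,6,8,9,10,11,12,13,14,15}
Q ∩ (Q ∩ R)ᶜ = {12}
(Q ∩ (Q ∩ R)ᶜ)ᶜ = {4,5,6,7,8,9,10,11,13,14,15}
|(Q ∩ (Q ∩ R)ᶜ)ᶜ| = 11

11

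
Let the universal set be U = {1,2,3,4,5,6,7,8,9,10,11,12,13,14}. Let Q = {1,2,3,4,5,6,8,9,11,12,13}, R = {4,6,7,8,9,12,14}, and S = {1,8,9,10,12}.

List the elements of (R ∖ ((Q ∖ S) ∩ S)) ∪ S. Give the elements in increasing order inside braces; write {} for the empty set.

{1,4,6,7,8,9,10,12,14}

Q ∖ S = {2,3,4,5,6,11,13}
(Q ∖ S) ∩ S = {}
R ∖ ((Q ∖ S) ∩ S) = {4,6,7,8,9,12,14}
(R ∖ ((Q ∖ S) ∩ S)) ∪ S = {1,4,6,7,8,9,10,12,14}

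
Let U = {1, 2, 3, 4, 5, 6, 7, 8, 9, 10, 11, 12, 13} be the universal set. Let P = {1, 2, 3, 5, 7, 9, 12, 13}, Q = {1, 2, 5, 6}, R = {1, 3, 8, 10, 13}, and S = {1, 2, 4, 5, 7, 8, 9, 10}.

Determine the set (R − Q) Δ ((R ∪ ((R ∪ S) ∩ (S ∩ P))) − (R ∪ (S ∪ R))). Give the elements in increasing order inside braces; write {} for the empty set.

R − Q = {3, 8, 10, 13}
R ∪ S = {1, 2, 3, 4, 5, 7, 8, 9, 10, 13}
S ∩ P = {1, 2, 5, 7, 9}
(R ∪ S) ∩ (S ∩ P) = {1, 2, 5, 7, 9}
R ∪ ((R ∪ S) ∩ (S ∩ P)) = {1, 2, 3, 5, 7, 8, 9, 10, 13}
S ∪ R = {1, 2, 3, 4, 5, 7, 8, 9, 10, 13}
R ∪ (S ∪ R) = {1, 2, 3, 4, 5, 7, 8, 9, 10, 13}
(R ∪ ((R ∪ S) ∩ (S ∩ P))) − (R ∪ (S ∪ R)) = {}
(R − Q) Δ ((R ∪ ((R ∪ S) ∩ (S ∩ P))) − (R ∪ (S ∪ R))) = {3, 8, 10, 13}

{3, 8, 10, 13}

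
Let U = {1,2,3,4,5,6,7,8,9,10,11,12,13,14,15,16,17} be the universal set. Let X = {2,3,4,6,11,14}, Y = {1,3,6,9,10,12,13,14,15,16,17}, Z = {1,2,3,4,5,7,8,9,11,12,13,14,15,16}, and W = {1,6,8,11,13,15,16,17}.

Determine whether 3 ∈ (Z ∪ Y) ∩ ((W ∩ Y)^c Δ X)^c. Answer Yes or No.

3 ∈ Z and 3 ∈ Y, so 3 ∈ Z ∪ Y
3 ∉ W and 3 ∈ Y, so 3 ∉ W ∩ Y
3 ∈ (W ∩ Y)^c since 3 ∉ (W ∩ Y)
3 ∈ (W ∩ Y)^c and 3 ∈ X, so 3 ∉ (W ∩ Y)^c Δ X
3 ∈ ((W ∩ Y)^c Δ X)^c since 3 ∉ ((W ∩ Y)^c Δ X)
3 ∈ (Z ∪ Y) and 3 ∈ ((W ∩ Y)^c Δ X)^c, so 3 ∈ (Z ∪ Y) ∩ ((W ∩ Y)^c Δ X)^c

Yes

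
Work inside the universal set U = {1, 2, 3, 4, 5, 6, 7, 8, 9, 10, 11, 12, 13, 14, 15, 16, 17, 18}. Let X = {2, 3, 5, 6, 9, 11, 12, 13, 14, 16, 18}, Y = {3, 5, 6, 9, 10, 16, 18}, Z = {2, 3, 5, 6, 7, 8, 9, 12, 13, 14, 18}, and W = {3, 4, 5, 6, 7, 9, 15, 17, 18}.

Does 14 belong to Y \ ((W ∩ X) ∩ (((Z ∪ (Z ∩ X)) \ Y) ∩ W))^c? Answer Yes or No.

No

14 ∉ W and 14 ∈ X, so 14 ∉ W ∩ X
14 ∈ Z and 14 ∈ X, so 14 ∈ Z ∩ X
14 ∈ Z and 14 ∈ (Z ∩ X), so 14 ∈ Z ∪ (Z ∩ X)
14 ∈ (Z ∪ (Z ∩ X)) and 14 ∉ Y, so 14 ∈ (Z ∪ (Z ∩ X)) \ Y
14 ∈ ((Z ∪ (Z ∩ X)) \ Y) and 14 ∉ W, so 14 ∉ ((Z ∪ (Z ∩ X)) \ Y) ∩ W
14 ∉ (W ∩ X) and 14 ∉ (((Z ∪ (Z ∩ X)) \ Y) ∩ W), so 14 ∉ (W ∩ X) ∩ (((Z ∪ (Z ∩ X)) \ Y) ∩ W)
14 ∈ ((W ∩ X) ∩ (((Z ∪ (Z ∩ X)) \ Y) ∩ W))^c since 14 ∉ ((W ∩ X) ∩ (((Z ∪ (Z ∩ X)) \ Y) ∩ W))
14 ∉ Y and 14 ∈ ((W ∩ X) ∩ (((Z ∪ (Z ∩ X)) \ Y) ∩ W))^c, so 14 ∉ Y \ ((W ∩ X) ∩ (((Z ∪ (Z ∩ X)) \ Y) ∩ W))^c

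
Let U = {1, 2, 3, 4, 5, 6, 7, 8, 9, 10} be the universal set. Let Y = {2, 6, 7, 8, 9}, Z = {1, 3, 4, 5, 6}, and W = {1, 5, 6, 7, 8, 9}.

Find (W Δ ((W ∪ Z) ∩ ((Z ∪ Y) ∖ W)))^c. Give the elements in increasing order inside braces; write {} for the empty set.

W ∪ Z = {1, 3, 4, 5, 6, 7, 8, 9}
Z ∪ Y = {1, 2, 3, 4, 5, 6, 7, 8, 9}
(Z ∪ Y) ∖ W = {2, 3, 4}
(W ∪ Z) ∩ ((Z ∪ Y) ∖ W) = {3, 4}
W Δ ((W ∪ Z) ∩ ((Z ∪ Y) ∖ W)) = {1, 3, 4, 5, 6, 7, 8, 9}
(W Δ ((W ∪ Z) ∩ ((Z ∪ Y) ∖ W)))^c = {2, 10}

{2, 10}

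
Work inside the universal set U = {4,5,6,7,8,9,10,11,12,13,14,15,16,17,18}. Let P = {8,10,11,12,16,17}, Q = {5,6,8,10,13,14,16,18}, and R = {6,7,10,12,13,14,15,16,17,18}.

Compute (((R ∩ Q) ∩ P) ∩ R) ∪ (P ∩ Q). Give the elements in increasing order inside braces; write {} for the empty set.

{8,10,16}

R ∩ Q = {6,10,13,14,16,18}
(R ∩ Q) ∩ P = {10,16}
((R ∩ Q) ∩ P) ∩ R = {10,16}
P ∩ Q = {8,10,16}
(((R ∩ Q) ∩ P) ∩ R) ∪ (P ∩ Q) = {8,10,16}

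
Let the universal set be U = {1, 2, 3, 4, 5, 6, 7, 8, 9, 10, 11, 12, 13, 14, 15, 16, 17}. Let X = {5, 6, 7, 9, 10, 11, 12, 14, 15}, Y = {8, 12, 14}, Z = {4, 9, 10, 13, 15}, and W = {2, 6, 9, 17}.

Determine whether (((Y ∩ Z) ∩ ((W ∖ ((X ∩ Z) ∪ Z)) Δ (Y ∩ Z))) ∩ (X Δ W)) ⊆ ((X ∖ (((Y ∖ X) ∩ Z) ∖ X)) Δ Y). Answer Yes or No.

Yes

Y ∩ Z = {}
X ∩ Z = {9, 10, 15}
(X ∩ Z) ∪ Z = {4, 9, 10, 13, 15}
W ∖ ((X ∩ Z) ∪ Z) = {2, 6, 17}
(W ∖ ((X ∩ Z) ∪ Z)) Δ (Y ∩ Z) = {2, 6, 17}
(Y ∩ Z) ∩ ((W ∖ ((X ∩ Z) ∪ Z)) Δ (Y ∩ Z)) = {}
X Δ W = {2, 5, 7, 10, 11, 12, 14, 15, 17}
((Y ∩ Z) ∩ ((W ∖ ((X ∩ Z) ∪ Z)) Δ (Y ∩ Z))) ∩ (X Δ W) = {}
Y ∖ X = {8}
(Y ∖ X) ∩ Z = {}
((Y ∖ X) ∩ Z) ∖ X = {}
X ∖ (((Y ∖ X) ∩ Z) ∖ X) = {5, 6, 7, 9, 10, 11, 12, 14, 15}
(X ∖ (((Y ∖ X) ∩ Z) ∖ X)) Δ Y = {5, 6, 7, 8, 9, 10, 11, 15}
Every element of {} is in {5, 6, 7, 8, 9, 10, 11, 15}, so ((Y ∩ Z) ∩ ((W ∖ ((X ∩ Z) ∪ Z)) Δ (Y ∩ Z))) ∩ (X Δ W) ⊆ (X ∖ (((Y ∖ X) ∩ Z) ∖ X)) Δ Y.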